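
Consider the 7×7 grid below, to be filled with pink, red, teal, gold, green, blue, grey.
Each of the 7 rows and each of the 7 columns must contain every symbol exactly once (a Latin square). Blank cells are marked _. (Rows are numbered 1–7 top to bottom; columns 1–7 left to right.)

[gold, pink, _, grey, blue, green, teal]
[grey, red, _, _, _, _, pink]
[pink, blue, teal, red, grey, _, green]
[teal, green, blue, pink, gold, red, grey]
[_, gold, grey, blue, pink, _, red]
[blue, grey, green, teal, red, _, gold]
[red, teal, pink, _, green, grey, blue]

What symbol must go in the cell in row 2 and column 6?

blue

Row 1, column 3: row 1 has {pink, teal, gold, green, blue, grey} and column 3 has {pink, teal, green, blue, grey}, leaving only red.
Row 2, column 3: row 2 has {pink, red, grey} and column 3 has {pink, red, teal, green, blue, grey}, leaving only gold.
Row 2, column 4: row 2 has {pink, red, gold, grey} and column 4 has {pink, red, teal, blue, grey}, leaving only green.
Row 2, column 5: row 2 has {pink, red, gold, green, grey} and column 5 has {pink, red, gold, green, blue, grey}, leaving only teal.
Row 2 already has {pink, red, teal, gold, green, grey} and column 6 already has {red, green, grey}, so row 2, column 6 must be blue.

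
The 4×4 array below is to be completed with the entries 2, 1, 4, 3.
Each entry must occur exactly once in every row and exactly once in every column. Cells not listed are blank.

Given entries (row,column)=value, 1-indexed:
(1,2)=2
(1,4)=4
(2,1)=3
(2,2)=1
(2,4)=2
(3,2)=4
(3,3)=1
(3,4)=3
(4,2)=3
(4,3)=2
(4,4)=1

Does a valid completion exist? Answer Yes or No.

Yes

No row or column among the givens repeats a symbol, and propagating forced cells runs into no contradiction.
One valid completion exists (for instance, 1 2 3 4 / 3 1 4 2 / 2 4 1 3 / 4 3 2 1).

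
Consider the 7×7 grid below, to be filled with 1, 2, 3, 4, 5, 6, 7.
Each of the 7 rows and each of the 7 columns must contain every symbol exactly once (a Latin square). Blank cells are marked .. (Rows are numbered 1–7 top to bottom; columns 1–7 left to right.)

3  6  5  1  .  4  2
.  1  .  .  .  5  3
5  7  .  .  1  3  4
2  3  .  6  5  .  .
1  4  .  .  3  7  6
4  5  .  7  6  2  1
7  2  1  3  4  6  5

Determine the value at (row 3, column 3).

6

Row 1, column 5: row 1 has {1, 2, 3, 4, 5, 6} and column 5 has {1, 3, 4, 5, 6}, leaving only 7.
Row 2, column 1: row 2 has {1, 3, 5} and column 1 has {1, 2, 3, 4, 5, 7}, leaving only 6.
Row 2, column 5: row 2 has {1, 3, 5, 6} and column 5 has {1, 3, 4, 5, 6, 7}, leaving only 2.
Row 2, column 4: row 2 has {1, 2, 3, 5, 6} and column 4 has {1, 3, 6, 7}, leaving only 4.
Row 2, column 3: row 2 has {1, 2, 3, 4, 5, 6} and column 3 has {1, 5}, leaving only 7.
Row 3, column 4: row 3 has {1, 3, 4, 5, 7} and column 4 has {1, 3, 4, 6, 7}, leaving only 2.
Row 3 already has {1, 2, 3, 4, 5, 7} and column 3 already has {1, 5, 7}, so row 3, column 3 must be 6.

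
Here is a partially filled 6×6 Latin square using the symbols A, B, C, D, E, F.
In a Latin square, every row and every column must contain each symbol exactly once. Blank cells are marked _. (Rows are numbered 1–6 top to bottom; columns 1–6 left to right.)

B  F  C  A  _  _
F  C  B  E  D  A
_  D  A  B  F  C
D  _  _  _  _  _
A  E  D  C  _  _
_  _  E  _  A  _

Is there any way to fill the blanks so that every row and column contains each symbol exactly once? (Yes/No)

No

Row 1, column 5: row 1 has {A, B, C, F} and column 5 has {A, D, F}, so it must be E.
Row 1, column 6: row 1 has {A, B, C, E, F} and column 6 has {A, C}, so it must be D.
Row 3, column 1: row 3 has {A, B, C, D, F} and column 1 has {A, B, D, F}, so it must be E.
Row 4, column 3: row 4 has {D} and column 3 has {A, B, C, D, E}, so it must be F.
Now row 4, column 4: row 4 together with column 4 already contain {A, B, C, D, E, F} — every symbol — so nothing can go there. The grid has no valid completion.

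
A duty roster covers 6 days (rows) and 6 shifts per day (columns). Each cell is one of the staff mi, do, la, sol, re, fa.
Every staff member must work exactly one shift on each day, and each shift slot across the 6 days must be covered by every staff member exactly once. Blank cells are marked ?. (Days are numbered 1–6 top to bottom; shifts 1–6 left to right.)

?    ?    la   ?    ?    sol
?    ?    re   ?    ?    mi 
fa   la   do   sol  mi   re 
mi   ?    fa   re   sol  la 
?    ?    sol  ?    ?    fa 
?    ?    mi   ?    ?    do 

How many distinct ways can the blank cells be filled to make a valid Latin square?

14

Day 1, shift 1: eliminating its day and shift leaves {do, re}.
Day 1, shift 2: eliminating its day and shift leaves {mi, do, re, fa}.
Day 1, shift 4: eliminating its day and shift leaves {mi, do, fa}.
Day 1, shift 5: eliminating its day and shift leaves {do, re, fa}.
Day 2, shift 1: eliminating its day and shift leaves {do, la, sol}.
Day 2, shift 2: eliminating its day and shift leaves {do, sol, fa}.
Day 2, shift 4: eliminating its day and shift leaves {do, la, fa}.
Day 2, shift 5: eliminating its day and shift leaves {do, la, fa}.
Day 4, shift 2: eliminating its day and shift leaves {do}.
Day 5, shift 1: eliminating its day and shift leaves {do, la, re}.
Day 5, shift 2: eliminating its day and shift leaves {mi, do, re}.
Day 5, shift 4: eliminating its day and shift leaves {mi, do, la}.
Day 5, shift 5: eliminating its day and shift leaves {do, la, re}.
Day 6, shift 1: eliminating its day and shift leaves {la, sol, re}.
Day 6, shift 2: eliminating its day and shift leaves {sol, re, fa}.
Day 6, shift 4: eliminating its day and shift leaves {la, fa}.
Day 6, shift 5: eliminating its day and shift leaves {la, re, fa}.
Enumerating the assignments across these blanks that avoid any day or shift repeat gives 14 completions.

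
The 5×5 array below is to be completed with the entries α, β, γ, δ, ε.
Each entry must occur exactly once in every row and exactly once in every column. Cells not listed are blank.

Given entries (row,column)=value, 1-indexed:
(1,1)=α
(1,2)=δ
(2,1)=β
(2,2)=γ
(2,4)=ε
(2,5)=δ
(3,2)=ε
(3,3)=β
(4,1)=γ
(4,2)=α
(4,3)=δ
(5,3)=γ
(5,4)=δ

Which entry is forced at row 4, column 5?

ε

Row 1, column 3: row 1 has {α, δ} and column 3 has {β, γ, δ}, leaving only ε.
Row 2, column 3: row 2 has {β, γ, δ, ε} and column 3 has {β, γ, δ, ε}, leaving only α.
Row 3, column 1: row 3 has {β, ε} and column 1 has {α, β, γ}, leaving only δ.
Row 4, column 4: row 4 has {α, γ, δ} and column 4 has {δ, ε}, leaving only β.
Row 4 already has {α, β, γ, δ} and column 5 already has {δ}, so row 4, column 5 must be ε.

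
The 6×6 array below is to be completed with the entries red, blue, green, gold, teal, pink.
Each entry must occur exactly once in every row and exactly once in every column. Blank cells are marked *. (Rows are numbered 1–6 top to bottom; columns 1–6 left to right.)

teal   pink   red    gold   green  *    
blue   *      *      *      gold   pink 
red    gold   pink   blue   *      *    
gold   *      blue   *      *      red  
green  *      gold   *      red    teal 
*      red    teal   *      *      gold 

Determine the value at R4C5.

Row 1, column 6: row 1 has {red, green, gold, teal, pink} and column 6 has {red, gold, teal, pink}, leaving only blue.
Row 2, column 3: row 2 has {blue, gold, pink} and column 3 has {red, blue, gold, teal, pink}, leaving only green.
Row 2, column 2: row 2 has {blue, green, gold, pink} and column 2 has {red, gold, pink}, leaving only teal.
Row 2, column 4: row 2 has {blue, green, gold, teal, pink} and column 4 has {blue, gold}, leaving only red.
Row 3, column 5: row 3 has {red, blue, gold, pink} and column 5 has {red, green, gold}, leaving only teal.
Row 4 already has {red, blue, gold} and column 5 already has {red, green, gold, teal}, so row 4, column 5 must be pink.

pink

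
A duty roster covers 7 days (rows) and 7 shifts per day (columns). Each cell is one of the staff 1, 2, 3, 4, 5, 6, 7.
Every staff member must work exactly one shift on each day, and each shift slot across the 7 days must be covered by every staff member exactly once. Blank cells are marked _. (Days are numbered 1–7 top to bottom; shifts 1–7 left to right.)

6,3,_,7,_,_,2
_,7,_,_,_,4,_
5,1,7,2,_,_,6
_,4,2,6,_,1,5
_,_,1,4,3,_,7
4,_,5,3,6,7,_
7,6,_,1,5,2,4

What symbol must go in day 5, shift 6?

6

Day 1, shift 3: day 1 has {2, 3, 6, 7} and shift 3 has {1, 2, 5, 7}, leaving only 4.
Day 1, shift 5: day 1 has {2, 3, 4, 6, 7} and shift 5 has {3, 5, 6}, leaving only 1.
Day 1, shift 6: day 1 has {1, 2, 3, 4, 6, 7} and shift 6 has {1, 2, 4, 7}, leaving only 5.
Day 5 already has {1, 3, 4, 7} and shift 6 already has {1, 2, 4, 5, 7}, so day 5, shift 6 must be 6.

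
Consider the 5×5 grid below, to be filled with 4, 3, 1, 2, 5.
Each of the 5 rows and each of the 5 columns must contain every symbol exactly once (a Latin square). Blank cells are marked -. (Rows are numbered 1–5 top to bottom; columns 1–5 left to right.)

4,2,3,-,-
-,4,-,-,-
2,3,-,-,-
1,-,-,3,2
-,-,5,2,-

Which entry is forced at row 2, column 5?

Row 4, column 2: row 4 has {3, 1, 2} and column 2 has {4, 3, 2}, leaving only 5.
Row 4, column 3: row 4 has {3, 1, 2, 5} and column 3 has {3, 5}, leaving only 4.
Row 3, column 3: row 3 has {3, 2} and column 3 has {4, 3, 5}, leaving only 1.
Row 2, column 3: row 2 has {4} and column 3 has {4, 3, 1, 5}, leaving only 2.
Row 5, column 1: row 5 has {2, 5} and column 1 has {4, 1, 2}, leaving only 3.
Row 2, column 1: row 2 has {4, 2} and column 1 has {4, 3, 1, 2}, leaving only 5.
Row 2, column 4: row 2 has {4, 2, 5} and column 4 has {3, 2}, leaving only 1.
Row 2 already has {4, 1, 2, 5} and column 5 already has {2}, so row 2, column 5 must be 3.

3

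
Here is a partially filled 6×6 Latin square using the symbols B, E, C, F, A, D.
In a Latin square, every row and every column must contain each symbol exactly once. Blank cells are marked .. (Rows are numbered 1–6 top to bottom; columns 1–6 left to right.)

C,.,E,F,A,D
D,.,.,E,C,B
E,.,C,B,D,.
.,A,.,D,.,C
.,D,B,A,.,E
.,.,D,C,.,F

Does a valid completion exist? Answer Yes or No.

Row 1, column 2: row 1 has {E, C, F, A, D} and column 2 has {A, D}, so it must be B.
Row 2, column 2: row 2 has {B, E, C, D} and column 2 has {B, A, D}, so it must be F.
Now row 3, column 2: row 3 together with column 2 already contain {B, E, C, F, A, D} — every symbol — so nothing can go there. The grid has no valid completion.

No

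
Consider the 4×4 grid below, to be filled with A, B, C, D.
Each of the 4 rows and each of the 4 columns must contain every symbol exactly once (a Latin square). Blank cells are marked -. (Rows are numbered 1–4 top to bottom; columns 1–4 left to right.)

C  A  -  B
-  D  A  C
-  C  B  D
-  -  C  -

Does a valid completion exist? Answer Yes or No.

No row or column among the givens repeats a symbol, and propagating forced cells runs into no contradiction.
One valid completion exists (for instance, C A D B / B D A C / A C B D / D B C A).

Yes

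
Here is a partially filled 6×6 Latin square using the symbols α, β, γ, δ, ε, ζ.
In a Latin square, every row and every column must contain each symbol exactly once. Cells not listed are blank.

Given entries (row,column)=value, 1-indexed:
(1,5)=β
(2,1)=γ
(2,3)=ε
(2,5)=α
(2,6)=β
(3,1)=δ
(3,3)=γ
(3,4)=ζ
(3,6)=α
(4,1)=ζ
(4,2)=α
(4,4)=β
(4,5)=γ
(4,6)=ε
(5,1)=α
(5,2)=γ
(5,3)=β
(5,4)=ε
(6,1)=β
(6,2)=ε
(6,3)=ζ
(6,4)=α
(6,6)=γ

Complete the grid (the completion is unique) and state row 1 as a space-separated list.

Row 1, column 1: row 1 has {β} and column 1 has {α, β, γ, δ, ζ}, leaving only ε.
Row 2, column 4: row 2 has {α, β, γ, ε} and column 4 has {α, β, ε, ζ}, leaving only δ.
Row 1, column 4: row 1 has {β, ε} and column 4 has {α, β, δ, ε, ζ}, leaving only γ.
Row 2, column 2: row 2 has {α, β, γ, δ, ε} and column 2 has {α, γ, ε}, leaving only ζ.
Row 1, column 2: row 1 has {β, γ, ε} and column 2 has {α, γ, ε, ζ}, leaving only δ.
Row 1, column 3: row 1 has {β, γ, δ, ε} and column 3 has {β, γ, ε, ζ}, leaving only α.
Row 1, column 6: row 1 has {α, β, γ, δ, ε} and column 6 has {α, β, γ, ε}, leaving only ζ.
So row 1 reads: ε δ α γ β ζ.

ε δ α γ β ζ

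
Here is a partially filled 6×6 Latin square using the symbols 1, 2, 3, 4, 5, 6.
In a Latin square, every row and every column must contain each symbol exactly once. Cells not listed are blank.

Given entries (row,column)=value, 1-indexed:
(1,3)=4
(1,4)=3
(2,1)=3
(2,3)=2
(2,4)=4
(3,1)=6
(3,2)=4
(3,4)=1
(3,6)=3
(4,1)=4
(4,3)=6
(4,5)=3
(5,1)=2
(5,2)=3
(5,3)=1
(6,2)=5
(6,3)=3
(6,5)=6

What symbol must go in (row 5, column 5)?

4

Row 3, column 3: row 3 has {1, 3, 4, 6} and column 3 has {1, 2, 3, 4, 6}, leaving only 5.
Row 3, column 5: row 3 has {1, 3, 4, 5, 6} and column 5 has {3, 6}, leaving only 2.
Row 6, column 1: row 6 has {3, 5, 6} and column 1 has {2, 3, 4, 6}, leaving only 1.
Row 1, column 1: row 1 has {3, 4} and column 1 has {1, 2, 3, 4, 6}, leaving only 5.
Row 1, column 5: row 1 has {3, 4, 5} and column 5 has {2, 3, 6}, leaving only 1.
Row 2, column 5: row 2 has {2, 3, 4} and column 5 has {1, 2, 3, 6}, leaving only 5.
Row 5 already has {1, 2, 3} and column 5 already has {1, 2, 3, 5, 6}, so row 5, column 5 must be 4.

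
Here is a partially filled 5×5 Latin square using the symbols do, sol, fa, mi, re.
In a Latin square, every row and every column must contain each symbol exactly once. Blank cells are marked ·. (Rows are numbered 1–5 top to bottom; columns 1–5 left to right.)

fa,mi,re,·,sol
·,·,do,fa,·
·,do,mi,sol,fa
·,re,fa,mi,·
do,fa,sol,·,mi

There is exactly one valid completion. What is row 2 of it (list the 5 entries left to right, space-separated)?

Row 2, column 2: row 2 has {do, fa} and column 2 has {do, fa, mi, re}, leaving only sol.
Row 2, column 5: row 2 has {do, sol, fa} and column 5 has {sol, fa, mi}, leaving only re.
Row 2, column 1: row 2 has {do, sol, fa, re} and column 1 has {do, fa}, leaving only mi.
So row 2 reads: mi sol do fa re.

mi sol do fa re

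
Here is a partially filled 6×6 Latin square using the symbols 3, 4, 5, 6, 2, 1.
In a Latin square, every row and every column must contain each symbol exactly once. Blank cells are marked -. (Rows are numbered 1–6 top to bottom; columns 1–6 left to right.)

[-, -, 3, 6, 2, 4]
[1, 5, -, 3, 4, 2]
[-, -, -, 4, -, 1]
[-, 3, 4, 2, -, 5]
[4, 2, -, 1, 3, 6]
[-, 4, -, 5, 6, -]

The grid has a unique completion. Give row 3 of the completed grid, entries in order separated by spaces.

3 6 2 4 5 1

Row 3, column 2: row 3 has {4, 1} and column 2 has {3, 4, 5, 2}, leaving only 6.
Row 3, column 5: row 3 has {4, 6, 1} and column 5 has {3, 4, 6, 2}, leaving only 5.
Row 3, column 3: row 3 has {4, 5, 6, 1} and column 3 has {3, 4}, leaving only 2.
Row 3, column 1: row 3 has {4, 5, 6, 2, 1} and column 1 has {4, 1}, leaving only 3.
So row 3 reads: 3 6 2 4 5 1.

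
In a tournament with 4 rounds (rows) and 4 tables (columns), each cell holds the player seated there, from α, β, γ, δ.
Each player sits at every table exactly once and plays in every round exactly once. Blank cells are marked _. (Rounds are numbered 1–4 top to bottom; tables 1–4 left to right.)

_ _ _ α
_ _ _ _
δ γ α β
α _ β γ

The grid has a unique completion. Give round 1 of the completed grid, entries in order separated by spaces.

Round 2, table 4: round 2 has {} and table 4 has {α, β, γ}, leaving only δ.
Round 2, table 3: round 2 has {δ} and table 3 has {α, β}, leaving only γ.
Round 1, table 3: round 1 has {α} and table 3 has {α, β, γ}, leaving only δ.
Round 1, table 2: round 1 has {α, δ} and table 2 has {γ}, leaving only β.
Round 1, table 1: round 1 has {α, β, δ} and table 1 has {α, δ}, leaving only γ.
So round 1 reads: γ β δ α.

γ β δ α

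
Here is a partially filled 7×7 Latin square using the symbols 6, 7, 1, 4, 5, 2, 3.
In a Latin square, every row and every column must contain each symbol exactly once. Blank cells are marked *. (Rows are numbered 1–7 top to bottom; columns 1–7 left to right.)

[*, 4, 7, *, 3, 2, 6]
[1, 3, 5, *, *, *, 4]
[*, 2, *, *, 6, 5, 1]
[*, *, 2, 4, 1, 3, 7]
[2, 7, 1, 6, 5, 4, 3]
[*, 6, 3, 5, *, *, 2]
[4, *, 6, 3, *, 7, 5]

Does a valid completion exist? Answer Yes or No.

Yes

No row or column among the givens repeats a symbol, and propagating forced cells runs into no contradiction.
One valid completion exists (for instance, 5 4 7 1 3 2 6 / 1 3 5 2 7 6 4 / 3 2 4 7 6 5 1 / 6 5 2 4 1 3 7 / 2 7 1 6 5 4 3 / 7 6 3 5 4 1 2 / 4 1 6 3 2 7 5).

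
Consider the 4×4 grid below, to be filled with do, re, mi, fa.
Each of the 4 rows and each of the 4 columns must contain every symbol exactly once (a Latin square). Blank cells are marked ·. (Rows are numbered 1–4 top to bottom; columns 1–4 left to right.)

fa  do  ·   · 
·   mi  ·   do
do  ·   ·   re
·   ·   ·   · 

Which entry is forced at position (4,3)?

Row 1, column 4: row 1 has {do, fa} and column 4 has {do, re}, leaving only mi.
Row 1, column 3: row 1 has {do, mi, fa} and column 3 has {}, leaving only re.
Row 2, column 1: row 2 has {do, mi} and column 1 has {do, fa}, leaving only re.
Row 2, column 3: row 2 has {do, re, mi} and column 3 has {re}, leaving only fa.
Row 3, column 2: row 3 has {do, re} and column 2 has {do, mi}, leaving only fa.
Row 3, column 3: row 3 has {do, re, fa} and column 3 has {re, fa}, leaving only mi.
Row 4 already has {} and column 3 already has {re, mi, fa}, so row 4, column 3 must be do.

do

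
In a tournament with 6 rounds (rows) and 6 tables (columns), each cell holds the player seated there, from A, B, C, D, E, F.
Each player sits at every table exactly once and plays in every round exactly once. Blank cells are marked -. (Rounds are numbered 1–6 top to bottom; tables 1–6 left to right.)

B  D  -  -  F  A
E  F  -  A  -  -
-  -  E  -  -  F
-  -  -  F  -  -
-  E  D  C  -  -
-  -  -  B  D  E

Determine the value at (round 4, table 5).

Round 1, table 3: round 1 has {A, B, D, F} and table 3 has {D, E}, leaving only C.
Round 1, table 4: round 1 has {A, B, C, D, F} and table 4 has {A, B, C, F}, leaving only E.
Round 2, table 3: round 2 has {A, E, F} and table 3 has {C, D, E}, leaving only B.
Round 2, table 5: round 2 has {A, B, E, F} and table 5 has {D, F}, leaving only C.
Round 2, table 6: round 2 has {A, B, C, E, F} and table 6 has {A, E, F}, leaving only D.
Round 3, table 4: round 3 has {E, F} and table 4 has {A, B, C, E, F}, leaving only D.
Round 4, table 3: round 4 has {F} and table 3 has {B, C, D, E}, leaving only A.
Round 5, table 6: round 5 has {C, D, E} and table 6 has {A, D, E, F}, leaving only B.
Round 4, table 6: round 4 has {A, F} and table 6 has {A, B, D, E, F}, leaving only C.
Round 4, table 1: round 4 has {A, C, F} and table 1 has {B, E}, leaving only D.
Round 4, table 2: round 4 has {A, C, D, F} and table 2 has {D, E, F}, leaving only B.
Round 4 already has {A, B, C, D, F} and table 5 already has {C, D, F}, so round 4, table 5 must be E.

E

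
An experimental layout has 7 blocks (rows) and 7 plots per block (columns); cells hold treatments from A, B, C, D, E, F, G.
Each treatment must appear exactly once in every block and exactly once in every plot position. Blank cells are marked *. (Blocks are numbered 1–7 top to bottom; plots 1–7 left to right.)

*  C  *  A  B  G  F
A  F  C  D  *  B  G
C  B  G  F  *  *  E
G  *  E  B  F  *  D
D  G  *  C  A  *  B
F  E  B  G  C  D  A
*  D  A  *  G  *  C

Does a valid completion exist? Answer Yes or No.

Yes

No block or plot among the givens repeats a symbol, and propagating forced cells runs into no contradiction.
One valid completion exists (for instance, E C D A B G F / A F C D E B G / C B G F D A E / G A E B F C D / D G F C A E B / F E B G C D A / B D A E G F C).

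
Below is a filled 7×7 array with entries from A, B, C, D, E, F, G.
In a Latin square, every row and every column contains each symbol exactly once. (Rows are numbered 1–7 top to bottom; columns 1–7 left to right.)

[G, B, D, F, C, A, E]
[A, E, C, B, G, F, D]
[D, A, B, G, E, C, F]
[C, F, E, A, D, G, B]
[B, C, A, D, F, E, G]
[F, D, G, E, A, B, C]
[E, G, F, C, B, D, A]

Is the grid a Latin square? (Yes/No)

Yes

Each row is a permutation of the 7 symbols, and so is each column.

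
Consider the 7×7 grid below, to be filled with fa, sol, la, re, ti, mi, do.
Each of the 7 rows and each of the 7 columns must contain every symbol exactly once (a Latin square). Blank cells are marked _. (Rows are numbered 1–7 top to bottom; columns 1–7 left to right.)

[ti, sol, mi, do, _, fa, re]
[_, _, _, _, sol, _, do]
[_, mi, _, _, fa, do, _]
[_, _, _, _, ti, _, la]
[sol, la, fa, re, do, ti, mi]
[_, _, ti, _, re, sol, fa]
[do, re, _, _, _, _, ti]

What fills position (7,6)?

Row 1, column 5: row 1 has {fa, sol, re, ti, mi, do} and column 5 has {fa, sol, re, ti, do}, leaving only la.
Row 3, column 7: row 3 has {fa, mi, do} and column 7 has {fa, la, re, ti, mi, do}, leaving only sol.
Row 6, column 2: row 6 has {fa, sol, re, ti} and column 2 has {sol, la, re, mi}, leaving only do.
Row 4, column 2: row 4 has {la, ti} and column 2 has {sol, la, re, mi, do}, leaving only fa.
Row 2, column 2: row 2 has {sol, do} and column 2 has {fa, sol, la, re, mi, do}, leaving only ti.
Row 7, column 5: row 7 has {re, ti, do} and column 5 has {fa, sol, la, re, ti, do}, leaving only mi.
Row 7 already has {re, ti, mi, do} and column 6 already has {fa, sol, ti, do}, so row 7, column 6 must be la.

la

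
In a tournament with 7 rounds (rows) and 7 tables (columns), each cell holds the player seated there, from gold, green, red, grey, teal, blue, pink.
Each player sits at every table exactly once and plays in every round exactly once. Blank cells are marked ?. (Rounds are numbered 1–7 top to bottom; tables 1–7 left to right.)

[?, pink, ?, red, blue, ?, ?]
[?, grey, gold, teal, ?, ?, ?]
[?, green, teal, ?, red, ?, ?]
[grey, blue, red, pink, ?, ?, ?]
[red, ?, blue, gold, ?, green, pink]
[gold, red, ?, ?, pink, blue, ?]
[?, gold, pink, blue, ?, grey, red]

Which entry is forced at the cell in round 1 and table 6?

Round 2, table 5: round 2 has {gold, grey, teal} and table 5 has {red, blue, pink}, leaving only green.
Round 2, table 7: round 2 has {gold, green, grey, teal} and table 7 has {red, pink}, leaving only blue.
Round 2, table 1: round 2 has {gold, green, grey, teal, blue} and table 1 has {gold, red, grey}, leaving only pink.
Round 2, table 6: round 2 has {gold, green, grey, teal, blue, pink} and table 6 has {green, grey, blue}, leaving only red.
Round 3, table 1: round 3 has {green, red, teal} and table 1 has {gold, red, grey, pink}, leaving only blue.
Round 3, table 4: round 3 has {green, red, teal, blue} and table 4 has {gold, red, teal, blue, pink}, leaving only grey.
Round 3, table 7: round 3 has {green, red, grey, teal, blue} and table 7 has {red, blue, pink}, leaving only gold.
Round 3, table 6: round 3 has {gold, green, red, grey, teal, blue} and table 6 has {green, red, grey, blue}, leaving only pink.
Round 5, table 2: round 5 has {gold, green, red, blue, pink} and table 2 has {gold, green, red, grey, blue, pink}, leaving only teal.
Round 5, table 5: round 5 has {gold, green, red, teal, blue, pink} and table 5 has {green, red, blue, pink}, leaving only grey.
Round 6, table 4: round 6 has {gold, red, blue, pink} and table 4 has {gold, red, grey, teal, blue, pink}, leaving only green.
Round 6, table 3: round 6 has {gold, green, red, blue, pink} and table 3 has {gold, red, teal, blue, pink}, leaving only grey.
Round 1, table 3: round 1 has {red, blue, pink} and table 3 has {gold, red, grey, teal, blue, pink}, leaving only green.
Round 1, table 1: round 1 has {green, red, blue, pink} and table 1 has {gold, red, grey, blue, pink}, leaving only teal.
Round 1 already has {green, red, teal, blue, pink} and table 6 already has {green, red, grey, blue, pink}, so round 1, table 6 must be gold.

gold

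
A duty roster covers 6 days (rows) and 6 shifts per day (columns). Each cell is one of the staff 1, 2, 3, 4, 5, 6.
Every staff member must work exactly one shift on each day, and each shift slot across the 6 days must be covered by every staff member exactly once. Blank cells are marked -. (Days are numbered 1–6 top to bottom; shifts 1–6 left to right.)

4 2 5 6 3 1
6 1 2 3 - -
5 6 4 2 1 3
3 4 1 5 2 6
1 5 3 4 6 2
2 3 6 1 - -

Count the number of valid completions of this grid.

Day 2, shift 5: eliminating its day and shift leaves {4, 5}.
Day 2, shift 6: eliminating its day and shift leaves {4, 5}.
Day 6, shift 5: eliminating its day and shift leaves {4, 5}.
Day 6, shift 6: eliminating its day and shift leaves {4, 5}.
Enumerating the assignments across these blanks that avoid any day or shift repeat gives 2 completions.

2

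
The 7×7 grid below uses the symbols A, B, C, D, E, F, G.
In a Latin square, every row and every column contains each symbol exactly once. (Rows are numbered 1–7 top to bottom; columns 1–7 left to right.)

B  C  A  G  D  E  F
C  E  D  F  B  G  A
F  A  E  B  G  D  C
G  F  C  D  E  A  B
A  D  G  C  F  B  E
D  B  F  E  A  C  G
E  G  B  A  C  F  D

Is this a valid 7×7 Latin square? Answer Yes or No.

Yes

Each row is a permutation of the 7 symbols, and so is each column.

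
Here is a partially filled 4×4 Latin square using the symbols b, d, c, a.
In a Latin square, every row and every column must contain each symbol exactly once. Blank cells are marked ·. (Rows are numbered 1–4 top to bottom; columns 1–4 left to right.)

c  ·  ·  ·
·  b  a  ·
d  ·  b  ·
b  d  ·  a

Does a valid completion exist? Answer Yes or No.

No

Row 2, column 1: row 2 together with column 1 already contain {b, d, c, a} — every symbol — so nothing can go there. The grid has no valid completion.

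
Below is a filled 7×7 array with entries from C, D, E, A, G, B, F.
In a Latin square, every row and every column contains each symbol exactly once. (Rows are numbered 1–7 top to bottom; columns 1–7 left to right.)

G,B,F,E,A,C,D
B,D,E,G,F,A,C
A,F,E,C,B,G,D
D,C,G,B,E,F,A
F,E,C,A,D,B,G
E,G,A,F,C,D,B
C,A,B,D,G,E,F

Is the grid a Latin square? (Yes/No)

Every row is a permutation, but column 7 contains D twice (at rows 1 and 3).

No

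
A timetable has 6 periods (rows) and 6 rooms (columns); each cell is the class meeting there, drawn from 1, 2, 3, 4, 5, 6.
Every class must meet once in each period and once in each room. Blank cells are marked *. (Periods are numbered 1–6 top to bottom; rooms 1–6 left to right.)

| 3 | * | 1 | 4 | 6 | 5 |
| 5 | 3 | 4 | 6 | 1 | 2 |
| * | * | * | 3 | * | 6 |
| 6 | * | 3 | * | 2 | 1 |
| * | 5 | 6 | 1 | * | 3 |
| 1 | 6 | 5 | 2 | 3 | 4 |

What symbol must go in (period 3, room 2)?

1

Period 1, room 2: period 1 has {1, 3, 4, 5, 6} and room 2 has {3, 5, 6}, leaving only 2.
Period 3, room 3: period 3 has {3, 6} and room 3 has {1, 3, 4, 5, 6}, leaving only 2.
Period 3, room 1: period 3 has {2, 3, 6} and room 1 has {1, 3, 5, 6}, leaving only 4.
Period 3 already has {2, 3, 4, 6} and room 2 already has {2, 3, 5, 6}, so period 3, room 2 must be 1.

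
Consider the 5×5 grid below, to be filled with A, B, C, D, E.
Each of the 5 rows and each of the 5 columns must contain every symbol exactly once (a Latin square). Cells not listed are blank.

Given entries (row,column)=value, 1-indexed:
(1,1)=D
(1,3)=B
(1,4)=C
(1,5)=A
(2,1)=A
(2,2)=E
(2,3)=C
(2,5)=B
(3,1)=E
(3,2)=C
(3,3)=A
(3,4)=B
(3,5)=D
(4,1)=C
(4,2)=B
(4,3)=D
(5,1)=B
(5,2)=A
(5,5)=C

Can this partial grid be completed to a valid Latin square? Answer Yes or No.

Row 1, column 2: row 1 together with column 2 already contain {A, B, C, D, E} — every symbol — so nothing can go there. The grid has no valid completion.

No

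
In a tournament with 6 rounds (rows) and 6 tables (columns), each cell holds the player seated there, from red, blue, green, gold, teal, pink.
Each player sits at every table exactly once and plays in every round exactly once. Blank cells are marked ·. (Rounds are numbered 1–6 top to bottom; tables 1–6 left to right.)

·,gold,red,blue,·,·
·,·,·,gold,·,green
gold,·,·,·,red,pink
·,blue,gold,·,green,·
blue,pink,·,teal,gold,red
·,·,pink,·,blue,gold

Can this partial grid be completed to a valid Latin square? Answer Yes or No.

Round 1, table 6: round 1 has {red, blue, gold} and table 6 has {red, green, gold, pink}, so it must be teal.
Now round 4, table 6: round 4 together with table 6 already contain {red, blue, green, gold, teal, pink} — every symbol — so nothing can go there. The grid has no valid completion.

No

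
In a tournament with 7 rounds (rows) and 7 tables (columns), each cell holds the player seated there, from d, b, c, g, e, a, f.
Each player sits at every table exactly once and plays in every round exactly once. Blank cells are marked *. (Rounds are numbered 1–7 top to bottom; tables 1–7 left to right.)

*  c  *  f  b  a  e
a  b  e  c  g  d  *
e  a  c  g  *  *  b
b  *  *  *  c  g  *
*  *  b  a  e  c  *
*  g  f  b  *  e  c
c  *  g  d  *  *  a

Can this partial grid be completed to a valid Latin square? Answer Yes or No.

No round or table among the givens repeats a symbol, and propagating forced cells runs into no contradiction.
One valid completion exists (for instance, g c d f b a e / a b e c g d f / e a c g d f b / b f a e c g d / f d b a e c g / d g f b a e c / c e g d f b a).

Yes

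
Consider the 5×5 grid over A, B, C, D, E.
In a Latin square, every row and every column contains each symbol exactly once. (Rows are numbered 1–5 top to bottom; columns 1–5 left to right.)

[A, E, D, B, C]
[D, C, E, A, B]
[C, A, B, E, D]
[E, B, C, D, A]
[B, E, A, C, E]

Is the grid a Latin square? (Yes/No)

No

Row 5 contains E twice (at columns 2 and 5), so it is not a permutation.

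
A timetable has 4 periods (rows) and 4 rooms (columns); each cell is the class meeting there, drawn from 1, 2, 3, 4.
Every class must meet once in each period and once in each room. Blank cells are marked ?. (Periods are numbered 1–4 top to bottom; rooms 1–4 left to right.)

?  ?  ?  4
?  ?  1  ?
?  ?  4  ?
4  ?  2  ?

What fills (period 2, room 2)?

4

Period 1, room 3: period 1 has {4} and room 3 has {1, 2, 4}, leaving only 3.
Period 2, room 2 is narrowed to {2, 3, 4}.
If it were 2, then period 2, room 4 would be left with no valid symbol.
If it were 3, then period 2, room 4 would be left with no valid symbol.
So period 2, room 2 must be 4.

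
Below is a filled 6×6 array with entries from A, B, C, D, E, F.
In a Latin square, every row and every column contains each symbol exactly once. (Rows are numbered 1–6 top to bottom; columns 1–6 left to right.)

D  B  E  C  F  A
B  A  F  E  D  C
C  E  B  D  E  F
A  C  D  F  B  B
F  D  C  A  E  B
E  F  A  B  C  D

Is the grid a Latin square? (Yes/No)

No

Row 3 contains E twice (at columns 2 and 5); row 4 is also not a permutation.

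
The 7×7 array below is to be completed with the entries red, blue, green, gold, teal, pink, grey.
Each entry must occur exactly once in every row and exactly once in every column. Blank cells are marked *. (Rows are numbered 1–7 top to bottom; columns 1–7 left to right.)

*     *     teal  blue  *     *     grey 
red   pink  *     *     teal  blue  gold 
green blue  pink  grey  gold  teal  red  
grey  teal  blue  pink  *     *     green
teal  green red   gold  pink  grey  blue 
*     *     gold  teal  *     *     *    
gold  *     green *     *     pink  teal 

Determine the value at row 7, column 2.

Row 1, column 1: row 1 has {blue, teal, grey} and column 1 has {red, green, gold, teal, grey}, leaving only pink.
Row 2, column 3: row 2 has {red, blue, gold, teal, pink} and column 3 has {red, blue, green, gold, teal, pink}, leaving only grey.
Row 2, column 4: row 2 has {red, blue, gold, teal, pink, grey} and column 4 has {blue, gold, teal, pink, grey}, leaving only green.
Row 4, column 5: row 4 has {blue, green, teal, pink, grey} and column 5 has {gold, teal, pink}, leaving only red.
Row 1, column 5: row 1 has {blue, teal, pink, grey} and column 5 has {red, gold, teal, pink}, leaving only green.
Row 4, column 6: row 4 has {red, blue, green, teal, pink, grey} and column 6 has {blue, teal, pink, grey}, leaving only gold.
Row 1, column 6: row 1 has {blue, green, teal, pink, grey} and column 6 has {blue, gold, teal, pink, grey}, leaving only red.
Row 1, column 2: row 1 has {red, blue, green, teal, pink, grey} and column 2 has {blue, green, teal, pink}, leaving only gold.
Row 6, column 1: row 6 has {gold, teal} and column 1 has {red, green, gold, teal, pink, grey}, leaving only blue.
Row 6, column 5: row 6 has {blue, gold, teal} and column 5 has {red, green, gold, teal, pink}, leaving only grey.
Row 6, column 2: row 6 has {blue, gold, teal, grey} and column 2 has {blue, green, gold, teal, pink}, leaving only red.
Row 7 already has {green, gold, teal, pink} and column 2 already has {red, blue, green, gold, teal, pink}, so row 7, column 2 must be grey.

grey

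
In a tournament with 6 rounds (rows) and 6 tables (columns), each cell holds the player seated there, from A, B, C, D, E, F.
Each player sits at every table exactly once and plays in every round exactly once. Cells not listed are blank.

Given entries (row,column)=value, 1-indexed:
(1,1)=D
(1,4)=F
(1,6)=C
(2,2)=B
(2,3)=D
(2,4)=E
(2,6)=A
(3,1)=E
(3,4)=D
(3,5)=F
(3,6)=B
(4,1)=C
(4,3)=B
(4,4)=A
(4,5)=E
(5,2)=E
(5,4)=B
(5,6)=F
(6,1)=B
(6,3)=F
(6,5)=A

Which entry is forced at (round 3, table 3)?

Round 1, table 2: round 1 has {C, D, F} and table 2 has {B, E}, leaving only A.
Round 1, table 3: round 1 has {A, C, D, F} and table 3 has {B, D, F}, leaving only E.
Round 1, table 5: round 1 has {A, C, D, E, F} and table 5 has {A, E, F}, leaving only B.
Round 2, table 1: round 2 has {A, B, D, E} and table 1 has {B, C, D, E}, leaving only F.
Round 2, table 5: round 2 has {A, B, D, E, F} and table 5 has {A, B, E, F}, leaving only C.
Round 3, table 2: round 3 has {B, D, E, F} and table 2 has {A, B, E}, leaving only C.
Round 3 already has {B, C, D, E, F} and table 3 already has {B, D, E, F}, so round 3, table 3 must be A.

A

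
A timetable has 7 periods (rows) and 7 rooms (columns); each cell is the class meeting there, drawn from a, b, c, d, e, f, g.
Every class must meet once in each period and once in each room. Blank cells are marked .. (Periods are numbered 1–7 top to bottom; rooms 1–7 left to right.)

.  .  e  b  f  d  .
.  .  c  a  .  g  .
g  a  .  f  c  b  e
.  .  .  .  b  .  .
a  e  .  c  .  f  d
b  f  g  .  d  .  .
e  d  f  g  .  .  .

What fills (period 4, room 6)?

Period 1, room 1: period 1 has {b, d, e, f} and room 1 has {a, b, e, g}, leaving only c.
Period 1, room 2: period 1 has {b, c, d, e, f} and room 2 has {a, d, e, f}, leaving only g.
Period 1, room 7: period 1 has {b, c, d, e, f, g} and room 7 has {d, e}, leaving only a.
Period 2, room 2: period 2 has {a, c, g} and room 2 has {a, d, e, f, g}, leaving only b.
Period 2, room 5: period 2 has {a, b, c, g} and room 5 has {b, c, d, f}, leaving only e.
Period 2, room 7: period 2 has {a, b, c, e, g} and room 7 has {a, d, e}, leaving only f.
Period 2, room 1: period 2 has {a, b, c, e, f, g} and room 1 has {a, b, c, e, g}, leaving only d.
Period 3, room 3: period 3 has {a, b, c, e, f, g} and room 3 has {c, e, f, g}, leaving only d.
Period 4, room 1: period 4 has {b} and room 1 has {a, b, c, d, e, g}, leaving only f.
Period 4, room 2: period 4 has {b, f} and room 2 has {a, b, d, e, f, g}, leaving only c.
Period 4, room 3: period 4 has {b, c, f} and room 3 has {c, d, e, f, g}, leaving only a.
Period 4 already has {a, b, c, f} and room 6 already has {b, d, f, g}, so period 4, room 6 must be e.

e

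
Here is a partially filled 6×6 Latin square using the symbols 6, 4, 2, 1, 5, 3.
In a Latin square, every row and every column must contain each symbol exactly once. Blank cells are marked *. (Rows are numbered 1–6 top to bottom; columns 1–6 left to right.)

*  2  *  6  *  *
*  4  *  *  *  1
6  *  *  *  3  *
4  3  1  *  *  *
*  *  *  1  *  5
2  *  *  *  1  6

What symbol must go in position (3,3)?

Row 4, column 6: row 4 has {4, 1, 3} and column 6 has {6, 1, 5}, leaving only 2.
Row 3, column 6: row 3 has {6, 3} and column 6 has {6, 2, 1, 5}, leaving only 4.
Row 1, column 6: row 1 has {6, 2} and column 6 has {6, 4, 2, 1, 5}, leaving only 3.
Row 4, column 4: row 4 has {4, 2, 1, 3} and column 4 has {6, 1}, leaving only 5.
Row 3, column 4: row 3 has {6, 4, 3} and column 4 has {6, 1, 5}, leaving only 2.
Row 3 already has {6, 4, 2, 3} and column 3 already has {1}, so row 3, column 3 must be 5.

5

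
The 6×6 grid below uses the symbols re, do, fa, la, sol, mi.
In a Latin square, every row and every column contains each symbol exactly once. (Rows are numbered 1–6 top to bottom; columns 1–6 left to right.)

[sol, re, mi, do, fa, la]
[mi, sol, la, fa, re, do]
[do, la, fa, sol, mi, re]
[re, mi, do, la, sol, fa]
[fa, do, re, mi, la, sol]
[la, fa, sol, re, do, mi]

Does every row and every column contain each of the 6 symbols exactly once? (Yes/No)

Each row is a permutation of the 6 symbols, and so is each column.

Yes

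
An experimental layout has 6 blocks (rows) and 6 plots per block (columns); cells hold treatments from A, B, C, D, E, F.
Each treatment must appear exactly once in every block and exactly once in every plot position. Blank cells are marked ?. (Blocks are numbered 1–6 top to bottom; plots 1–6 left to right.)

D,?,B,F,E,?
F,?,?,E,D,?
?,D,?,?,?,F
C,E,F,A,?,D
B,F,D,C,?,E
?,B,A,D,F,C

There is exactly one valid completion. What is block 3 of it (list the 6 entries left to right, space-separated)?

A D E B C F

Block 3, plot 4: block 3 has {D, F} and plot 4 has {A, C, D, E, F}, leaving only B.
Block 1, plot 6: block 1 has {B, D, E, F} and plot 6 has {C, D, E, F}, leaving only A.
Block 1, plot 2: block 1 has {A, B, D, E, F} and plot 2 has {B, D, E, F}, leaving only C.
Block 2, plot 2: block 2 has {D, E, F} and plot 2 has {B, C, D, E, F}, leaving only A.
Block 2, plot 3: block 2 has {A, D, E, F} and plot 3 has {A, B, D, F}, leaving only C.
Block 3, plot 3: block 3 has {B, D, F} and plot 3 has {A, B, C, D, F}, leaving only E.
Block 3, plot 1: block 3 has {B, D, E, F} and plot 1 has {B, C, D, F}, leaving only A.
Block 3, plot 5: block 3 has {A, B, D, E, F} and plot 5 has {D, E, F}, leaving only C.
So block 3 reads: A D E B C F.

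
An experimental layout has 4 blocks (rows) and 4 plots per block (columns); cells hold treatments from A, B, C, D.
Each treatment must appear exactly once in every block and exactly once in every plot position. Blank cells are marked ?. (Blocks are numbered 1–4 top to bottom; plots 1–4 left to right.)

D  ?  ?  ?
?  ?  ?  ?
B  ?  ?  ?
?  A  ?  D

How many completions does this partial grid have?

Block 1, plot 2: eliminating its block and plot leaves {B, C}.
Block 1, plot 3: eliminating its block and plot leaves {A, B, C}.
Block 1, plot 4: eliminating its block and plot leaves {A, B, C}.
Block 2, plot 1: eliminating its block and plot leaves {A, C}.
Block 2, plot 2: eliminating its block and plot leaves {B, C, D}.
Block 2, plot 3: eliminating its block and plot leaves {A, B, C, D}.
Block 2, plot 4: eliminating its block and plot leaves {A, B, C}.
Block 3, plot 2: eliminating its block and plot leaves {C, D}.
Block 3, plot 3: eliminating its block and plot leaves {A, C, D}.
Block 3, plot 4: eliminating its block and plot leaves {A, C}.
Block 4, plot 1: eliminating its block and plot leaves {C}.
Block 4, plot 3: eliminating its block and plot leaves {B, C}.
Enumerating the assignments across these blanks that avoid any block or plot repeat gives 4 completions.

4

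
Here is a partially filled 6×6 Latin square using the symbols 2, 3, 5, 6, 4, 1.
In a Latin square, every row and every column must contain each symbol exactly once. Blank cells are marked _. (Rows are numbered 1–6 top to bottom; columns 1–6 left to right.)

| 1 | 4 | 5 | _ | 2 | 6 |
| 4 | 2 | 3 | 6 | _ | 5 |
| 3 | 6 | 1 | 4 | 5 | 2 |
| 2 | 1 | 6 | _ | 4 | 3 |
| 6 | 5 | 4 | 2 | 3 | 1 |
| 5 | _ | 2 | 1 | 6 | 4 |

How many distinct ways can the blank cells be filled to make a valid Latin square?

Row 1, column 4: eliminating its row and column leaves {3}.
Row 2, column 5: eliminating its row and column leaves {1}.
Row 4, column 4: eliminating its row and column leaves {5}.
Row 6, column 2: eliminating its row and column leaves {3}.
Only one assignment across all blanks avoids any row or column repeat, giving 1 completion.

1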